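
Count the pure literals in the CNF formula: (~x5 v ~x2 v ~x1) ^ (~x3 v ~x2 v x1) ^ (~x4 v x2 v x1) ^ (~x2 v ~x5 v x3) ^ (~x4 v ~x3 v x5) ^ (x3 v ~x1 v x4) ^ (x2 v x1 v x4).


A pure literal appears in only one polarity across all clauses.
No pure literals found.
Count = 0.

0


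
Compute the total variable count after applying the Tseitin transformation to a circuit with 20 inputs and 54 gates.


The Tseitin transformation introduces one auxiliary variable per gate.
Total variables = inputs + gates = 20 + 54 = 74.

74


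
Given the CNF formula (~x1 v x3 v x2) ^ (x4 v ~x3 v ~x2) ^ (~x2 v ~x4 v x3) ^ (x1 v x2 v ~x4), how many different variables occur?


Identify each distinct variable in the formula.
Variables found: x1, x2, x3, x4.
Total distinct variables = 4.

4


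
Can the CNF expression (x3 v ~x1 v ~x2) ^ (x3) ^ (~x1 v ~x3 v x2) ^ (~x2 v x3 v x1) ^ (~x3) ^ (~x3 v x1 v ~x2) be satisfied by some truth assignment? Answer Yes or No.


Check all 8 possible truth assignments.
Number of satisfying assignments found: 0.
The formula is unsatisfiable.

No


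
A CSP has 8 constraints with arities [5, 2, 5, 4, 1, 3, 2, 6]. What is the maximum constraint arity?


The arities are: 5, 2, 5, 4, 1, 3, 2, 6.
Scan for the maximum value.
Maximum arity = 6.

6


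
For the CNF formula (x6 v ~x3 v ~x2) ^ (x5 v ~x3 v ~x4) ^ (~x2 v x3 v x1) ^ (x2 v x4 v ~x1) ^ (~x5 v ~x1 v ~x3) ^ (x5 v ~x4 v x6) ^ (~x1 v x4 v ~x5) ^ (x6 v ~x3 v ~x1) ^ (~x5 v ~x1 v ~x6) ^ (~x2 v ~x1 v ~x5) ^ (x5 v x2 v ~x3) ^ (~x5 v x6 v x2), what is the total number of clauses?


Each group enclosed in parentheses joined by ^ is one clause.
Counting the conjuncts: 12 clauses.

12


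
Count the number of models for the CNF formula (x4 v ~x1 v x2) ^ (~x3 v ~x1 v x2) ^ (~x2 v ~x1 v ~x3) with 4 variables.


Enumerate all 16 truth assignments over 4 variables.
Test each against every clause.
Satisfying assignments found: 11.

11


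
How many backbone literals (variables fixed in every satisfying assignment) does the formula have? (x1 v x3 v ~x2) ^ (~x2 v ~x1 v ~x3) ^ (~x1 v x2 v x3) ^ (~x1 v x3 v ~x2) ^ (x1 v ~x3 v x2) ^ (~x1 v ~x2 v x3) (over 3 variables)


Find all satisfying assignments: 3 model(s).
Check which variables have the same value in every model.
No variable is fixed across all models.
Backbone size = 0.

0


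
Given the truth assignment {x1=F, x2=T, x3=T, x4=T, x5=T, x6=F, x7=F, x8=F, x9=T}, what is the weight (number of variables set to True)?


The weight is the number of variables assigned True.
True variables: x2, x3, x4, x5, x9.
Weight = 5.

5


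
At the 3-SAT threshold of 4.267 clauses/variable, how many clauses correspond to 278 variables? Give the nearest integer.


The 3-SAT phase transition occurs at approximately 4.267 clauses per variable.
m = 4.267 * 278 = 1186.226.
Rounded to nearest integer: 1186.

1186


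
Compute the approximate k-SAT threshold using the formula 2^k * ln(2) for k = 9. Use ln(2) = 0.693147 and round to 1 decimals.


Using the asymptotic formula: threshold ~ 2^k * ln(2).
2^9 = 512.
512 * 0.693147 = 354.9.

354.9


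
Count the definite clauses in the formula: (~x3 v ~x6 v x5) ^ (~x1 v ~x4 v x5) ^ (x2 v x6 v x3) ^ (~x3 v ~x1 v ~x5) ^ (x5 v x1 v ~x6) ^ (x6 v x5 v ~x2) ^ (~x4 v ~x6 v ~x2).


A definite clause has exactly one positive literal.
Clause 1: 1 positive -> definite
Clause 2: 1 positive -> definite
Clause 3: 3 positive -> not definite
Clause 4: 0 positive -> not definite
Clause 5: 2 positive -> not definite
Clause 6: 2 positive -> not definite
Clause 7: 0 positive -> not definite
Definite clause count = 2.

2


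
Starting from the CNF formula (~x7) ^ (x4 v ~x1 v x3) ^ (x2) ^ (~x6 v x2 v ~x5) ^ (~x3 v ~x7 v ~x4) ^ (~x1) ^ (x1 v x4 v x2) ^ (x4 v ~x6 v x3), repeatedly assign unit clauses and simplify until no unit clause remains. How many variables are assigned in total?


Unit propagation repeatedly assigns the literal in any unit clause, then simplifies.
Assignments in order: x7 = F, x2 = T, x1 = F.
No further unit clauses remain.
Total variables assigned = 3.

3


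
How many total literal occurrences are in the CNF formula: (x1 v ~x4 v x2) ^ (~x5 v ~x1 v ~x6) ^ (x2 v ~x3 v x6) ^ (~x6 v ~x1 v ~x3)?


Clause lengths: 3, 3, 3, 3.
Sum = 3 + 3 + 3 + 3 = 12.

12


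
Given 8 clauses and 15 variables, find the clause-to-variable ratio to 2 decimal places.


Clause-to-variable ratio = clauses / variables.
8 / 15 = 0.53.

0.53


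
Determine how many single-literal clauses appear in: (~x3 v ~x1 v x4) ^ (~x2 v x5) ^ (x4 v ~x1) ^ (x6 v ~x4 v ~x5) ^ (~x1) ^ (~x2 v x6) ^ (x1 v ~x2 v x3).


A unit clause contains exactly one literal.
Unit clauses found: (~x1).
Count = 1.

1


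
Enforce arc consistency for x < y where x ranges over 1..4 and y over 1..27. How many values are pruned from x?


For the constraint x < y, x needs a supporting value in y's domain.
x can be at most 26 (one less than y's maximum).
Valid x values from domain: 4 out of 4.
Pruned = 4 - 4 = 0.

0


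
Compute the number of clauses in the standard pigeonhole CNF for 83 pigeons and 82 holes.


The PHP encoding has two parts:
1) At-least-one-hole clauses: 83 (one per pigeon, each with 82 literals).
2) At-most-one-pigeon-per-hole clauses: 82 holes * C(83,2) = 82 * 3403 = 279046.
Total clauses = 83 + 279046 = 279129.

279129


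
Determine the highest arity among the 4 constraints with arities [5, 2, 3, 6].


The arities are: 5, 2, 3, 6.
Scan for the maximum value.
Maximum arity = 6.

6


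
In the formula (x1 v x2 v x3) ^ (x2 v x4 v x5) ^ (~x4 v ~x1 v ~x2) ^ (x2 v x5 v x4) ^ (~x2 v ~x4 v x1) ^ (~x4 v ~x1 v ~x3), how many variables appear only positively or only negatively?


A pure literal appears in only one polarity across all clauses.
Pure literals: x5 (positive only).
Count = 1.

1


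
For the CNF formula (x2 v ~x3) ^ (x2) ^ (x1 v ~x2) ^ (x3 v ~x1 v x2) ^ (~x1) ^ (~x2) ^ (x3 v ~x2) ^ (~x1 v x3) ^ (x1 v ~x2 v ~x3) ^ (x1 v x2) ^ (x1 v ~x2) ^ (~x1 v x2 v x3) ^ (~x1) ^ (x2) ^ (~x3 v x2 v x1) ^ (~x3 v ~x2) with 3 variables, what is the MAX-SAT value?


Enumerate all 8 truth assignments.
For each, count how many of the 16 clauses are satisfied.
The formula is not fully satisfiable, so the maximum is below 16.
Maximum simultaneously satisfiable clauses = 13.

13


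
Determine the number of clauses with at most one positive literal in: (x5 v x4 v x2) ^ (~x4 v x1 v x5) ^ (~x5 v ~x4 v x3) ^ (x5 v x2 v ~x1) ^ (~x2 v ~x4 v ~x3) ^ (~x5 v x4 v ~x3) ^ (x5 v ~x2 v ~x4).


A Horn clause has at most one positive literal.
Clause 1: 3 positive lit(s) -> not Horn
Clause 2: 2 positive lit(s) -> not Horn
Clause 3: 1 positive lit(s) -> Horn
Clause 4: 2 positive lit(s) -> not Horn
Clause 5: 0 positive lit(s) -> Horn
Clause 6: 1 positive lit(s) -> Horn
Clause 7: 1 positive lit(s) -> Horn
Total Horn clauses = 4.

4


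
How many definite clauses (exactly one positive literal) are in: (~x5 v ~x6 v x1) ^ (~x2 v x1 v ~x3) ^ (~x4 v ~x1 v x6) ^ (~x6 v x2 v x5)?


A definite clause has exactly one positive literal.
Clause 1: 1 positive -> definite
Clause 2: 1 positive -> definite
Clause 3: 1 positive -> definite
Clause 4: 2 positive -> not definite
Definite clause count = 3.

3


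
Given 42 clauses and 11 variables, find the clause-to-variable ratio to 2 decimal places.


Clause-to-variable ratio = clauses / variables.
42 / 11 = 3.82.

3.82


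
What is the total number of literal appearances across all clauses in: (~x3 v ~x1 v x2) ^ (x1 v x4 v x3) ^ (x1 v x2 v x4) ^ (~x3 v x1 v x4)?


Clause lengths: 3, 3, 3, 3.
Sum = 3 + 3 + 3 + 3 = 12.

12


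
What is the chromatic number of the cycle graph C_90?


A cycle on an even number of vertices is bipartite: alternate two colors around the cycle.
Since 90 is even, two colors suffice, and at least two are needed because the graph has edges.
Chromatic number = 2.

2


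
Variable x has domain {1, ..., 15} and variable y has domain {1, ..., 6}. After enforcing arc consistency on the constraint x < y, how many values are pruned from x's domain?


For the constraint x < y, x needs a supporting value in y's domain.
x can be at most 5 (one less than y's maximum).
Valid x values from domain: 5 out of 15.
Pruned = 15 - 5 = 10.

10


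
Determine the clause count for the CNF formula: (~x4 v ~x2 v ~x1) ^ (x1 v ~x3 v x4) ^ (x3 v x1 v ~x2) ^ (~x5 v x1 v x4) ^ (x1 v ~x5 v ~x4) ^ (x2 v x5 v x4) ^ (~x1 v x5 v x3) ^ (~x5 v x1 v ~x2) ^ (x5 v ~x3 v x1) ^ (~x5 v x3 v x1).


Each group enclosed in parentheses joined by ^ is one clause.
Counting the conjuncts: 10 clauses.

10


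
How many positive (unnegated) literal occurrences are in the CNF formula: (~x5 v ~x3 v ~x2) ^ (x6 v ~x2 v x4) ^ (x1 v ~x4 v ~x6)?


Scan each clause for unnegated literals.
Clause 1: 0 positive; Clause 2: 2 positive; Clause 3: 1 positive.
Total positive literal occurrences = 3.

3


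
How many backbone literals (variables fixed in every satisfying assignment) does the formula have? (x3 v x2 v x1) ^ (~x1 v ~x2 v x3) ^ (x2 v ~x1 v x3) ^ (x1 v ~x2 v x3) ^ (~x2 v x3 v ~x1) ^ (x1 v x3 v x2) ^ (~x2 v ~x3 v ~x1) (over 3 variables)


Find all satisfying assignments: 3 model(s).
Check which variables have the same value in every model.
Fixed variables: x3=T.
Backbone size = 1.

1


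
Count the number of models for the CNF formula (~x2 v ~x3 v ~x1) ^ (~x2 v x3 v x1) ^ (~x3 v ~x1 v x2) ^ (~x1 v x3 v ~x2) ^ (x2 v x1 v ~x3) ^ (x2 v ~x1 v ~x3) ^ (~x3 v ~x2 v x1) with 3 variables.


Enumerate all 8 truth assignments over 3 variables.
Test each against every clause.
Satisfying assignments found: 2.

2


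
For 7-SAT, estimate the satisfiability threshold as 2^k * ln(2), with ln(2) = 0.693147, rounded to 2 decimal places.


Using the asymptotic formula: threshold ~ 2^k * ln(2).
2^7 = 128.
128 * 0.693147 = 88.72.

88.72


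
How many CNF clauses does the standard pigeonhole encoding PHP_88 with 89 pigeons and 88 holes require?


The PHP encoding has two parts:
1) At-least-one-hole clauses: 89 (one per pigeon, each with 88 literals).
2) At-most-one-pigeon-per-hole clauses: 88 holes * C(89,2) = 88 * 3916 = 344608.
Total clauses = 89 + 344608 = 344697.

344697


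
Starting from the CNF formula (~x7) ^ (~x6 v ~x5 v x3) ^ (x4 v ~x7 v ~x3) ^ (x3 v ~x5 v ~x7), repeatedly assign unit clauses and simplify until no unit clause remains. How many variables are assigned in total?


Unit propagation repeatedly assigns the literal in any unit clause, then simplifies.
Assignments in order: x7 = F.
No further unit clauses remain.
Total variables assigned = 1.

1


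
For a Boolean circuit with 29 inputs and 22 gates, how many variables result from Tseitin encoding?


The Tseitin transformation introduces one auxiliary variable per gate.
Total variables = inputs + gates = 29 + 22 = 51.

51


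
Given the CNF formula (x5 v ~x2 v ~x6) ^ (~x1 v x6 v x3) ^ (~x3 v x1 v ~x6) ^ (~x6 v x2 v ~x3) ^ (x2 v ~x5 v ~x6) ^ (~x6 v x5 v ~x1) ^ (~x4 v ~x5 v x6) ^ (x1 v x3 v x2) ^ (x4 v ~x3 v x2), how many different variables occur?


Identify each distinct variable in the formula.
Variables found: x1, x2, x3, x4, x5, x6.
Total distinct variables = 6.

6


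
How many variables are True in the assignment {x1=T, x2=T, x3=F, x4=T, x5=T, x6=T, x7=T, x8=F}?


The weight is the number of variables assigned True.
True variables: x1, x2, x4, x5, x6, x7.
Weight = 6.

6


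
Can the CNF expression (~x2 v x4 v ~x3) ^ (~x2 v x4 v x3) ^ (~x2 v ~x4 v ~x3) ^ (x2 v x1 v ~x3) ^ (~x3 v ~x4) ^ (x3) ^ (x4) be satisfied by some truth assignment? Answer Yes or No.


Check all 16 possible truth assignments.
Number of satisfying assignments found: 0.
The formula is unsatisfiable.

No


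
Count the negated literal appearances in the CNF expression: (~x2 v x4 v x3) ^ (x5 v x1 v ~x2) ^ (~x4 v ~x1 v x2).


Scan each clause for negated literals.
Clause 1: 1 negative; Clause 2: 1 negative; Clause 3: 2 negative.
Total negative literal occurrences = 4.

4


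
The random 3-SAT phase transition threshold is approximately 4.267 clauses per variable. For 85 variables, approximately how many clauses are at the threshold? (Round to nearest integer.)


The 3-SAT phase transition occurs at approximately 4.267 clauses per variable.
m = 4.267 * 85 = 362.695.
Rounded to nearest integer: 363.

363


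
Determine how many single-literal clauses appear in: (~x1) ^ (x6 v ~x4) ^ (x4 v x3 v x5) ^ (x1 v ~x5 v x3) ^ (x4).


A unit clause contains exactly one literal.
Unit clauses found: (~x1), (x4).
Count = 2.

2


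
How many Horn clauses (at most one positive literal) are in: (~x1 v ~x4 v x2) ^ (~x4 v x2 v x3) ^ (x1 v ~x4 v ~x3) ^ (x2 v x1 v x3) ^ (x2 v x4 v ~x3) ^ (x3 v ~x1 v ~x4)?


A Horn clause has at most one positive literal.
Clause 1: 1 positive lit(s) -> Horn
Clause 2: 2 positive lit(s) -> not Horn
Clause 3: 1 positive lit(s) -> Horn
Clause 4: 3 positive lit(s) -> not Horn
Clause 5: 2 positive lit(s) -> not Horn
Clause 6: 1 positive lit(s) -> Horn
Total Horn clauses = 3.

3


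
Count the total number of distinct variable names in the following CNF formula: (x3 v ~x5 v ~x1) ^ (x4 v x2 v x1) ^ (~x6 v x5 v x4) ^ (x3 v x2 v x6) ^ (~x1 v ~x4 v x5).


Identify each distinct variable in the formula.
Variables found: x1, x2, x3, x4, x5, x6.
Total distinct variables = 6.

6


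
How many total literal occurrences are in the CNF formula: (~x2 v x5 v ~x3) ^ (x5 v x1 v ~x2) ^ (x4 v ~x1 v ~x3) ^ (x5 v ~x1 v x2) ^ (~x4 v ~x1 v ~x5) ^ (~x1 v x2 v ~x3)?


Clause lengths: 3, 3, 3, 3, 3, 3.
Sum = 3 + 3 + 3 + 3 + 3 + 3 = 18.

18


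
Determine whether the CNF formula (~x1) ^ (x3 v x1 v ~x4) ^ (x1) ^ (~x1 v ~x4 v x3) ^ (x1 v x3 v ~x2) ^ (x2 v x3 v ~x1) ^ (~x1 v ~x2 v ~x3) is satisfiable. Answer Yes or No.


Check all 16 possible truth assignments.
Number of satisfying assignments found: 0.
The formula is unsatisfiable.

No


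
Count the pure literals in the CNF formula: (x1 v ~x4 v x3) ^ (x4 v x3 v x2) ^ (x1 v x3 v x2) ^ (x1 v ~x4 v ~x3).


A pure literal appears in only one polarity across all clauses.
Pure literals: x1 (positive only), x2 (positive only).
Count = 2.

2


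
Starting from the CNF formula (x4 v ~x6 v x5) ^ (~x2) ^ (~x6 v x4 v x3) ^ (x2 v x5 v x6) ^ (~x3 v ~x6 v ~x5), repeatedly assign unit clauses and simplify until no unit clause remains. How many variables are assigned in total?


Unit propagation repeatedly assigns the literal in any unit clause, then simplifies.
Assignments in order: x2 = F.
No further unit clauses remain.
Total variables assigned = 1.

1


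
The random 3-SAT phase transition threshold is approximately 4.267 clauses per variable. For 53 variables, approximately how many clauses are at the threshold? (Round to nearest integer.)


The 3-SAT phase transition occurs at approximately 4.267 clauses per variable.
m = 4.267 * 53 = 226.151.
Rounded to nearest integer: 226.

226


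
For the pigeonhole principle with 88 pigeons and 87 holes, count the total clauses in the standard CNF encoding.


The PHP encoding has two parts:
1) At-least-one-hole clauses: 88 (one per pigeon, each with 87 literals).
2) At-most-one-pigeon-per-hole clauses: 87 holes * C(88,2) = 87 * 3828 = 333036.
Total clauses = 88 + 333036 = 333124.

333124


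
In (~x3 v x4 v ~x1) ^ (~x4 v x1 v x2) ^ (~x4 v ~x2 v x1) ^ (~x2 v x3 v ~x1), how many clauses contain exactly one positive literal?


A definite clause has exactly one positive literal.
Clause 1: 1 positive -> definite
Clause 2: 2 positive -> not definite
Clause 3: 1 positive -> definite
Clause 4: 1 positive -> definite
Definite clause count = 3.

3


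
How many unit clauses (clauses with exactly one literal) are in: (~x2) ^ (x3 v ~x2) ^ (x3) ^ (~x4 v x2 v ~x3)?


A unit clause contains exactly one literal.
Unit clauses found: (~x2), (x3).
Count = 2.

2


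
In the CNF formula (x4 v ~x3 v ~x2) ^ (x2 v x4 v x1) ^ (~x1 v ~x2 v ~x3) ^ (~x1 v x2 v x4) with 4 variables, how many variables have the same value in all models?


Find all satisfying assignments: 9 model(s).
Check which variables have the same value in every model.
No variable is fixed across all models.
Backbone size = 0.

0


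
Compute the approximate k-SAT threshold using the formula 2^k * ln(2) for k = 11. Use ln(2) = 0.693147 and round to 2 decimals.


Using the asymptotic formula: threshold ~ 2^k * ln(2).
2^11 = 2048.
2048 * 0.693147 = 1419.57.

1419.57


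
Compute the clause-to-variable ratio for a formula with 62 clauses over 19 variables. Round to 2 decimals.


Clause-to-variable ratio = clauses / variables.
62 / 19 = 3.26.

3.26


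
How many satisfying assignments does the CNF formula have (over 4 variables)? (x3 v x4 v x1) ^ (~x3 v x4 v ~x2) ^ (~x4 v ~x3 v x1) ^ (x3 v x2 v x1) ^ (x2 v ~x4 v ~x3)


Enumerate all 16 truth assignments over 4 variables.
Test each against every clause.
Satisfying assignments found: 8.

8


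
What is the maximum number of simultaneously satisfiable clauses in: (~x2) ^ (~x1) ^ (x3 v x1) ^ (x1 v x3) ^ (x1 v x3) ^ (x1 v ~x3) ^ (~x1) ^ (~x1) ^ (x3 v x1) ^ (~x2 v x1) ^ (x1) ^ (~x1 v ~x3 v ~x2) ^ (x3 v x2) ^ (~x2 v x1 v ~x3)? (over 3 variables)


Enumerate all 8 truth assignments.
For each, count how many of the 14 clauses are satisfied.
The formula is not fully satisfiable, so the maximum is below 14.
Maximum simultaneously satisfiable clauses = 12.

12


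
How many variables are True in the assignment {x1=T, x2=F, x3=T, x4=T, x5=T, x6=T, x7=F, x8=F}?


The weight is the number of variables assigned True.
True variables: x1, x3, x4, x5, x6.
Weight = 5.

5


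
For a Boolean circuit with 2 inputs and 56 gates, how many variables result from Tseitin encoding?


The Tseitin transformation introduces one auxiliary variable per gate.
Total variables = inputs + gates = 2 + 56 = 58.

58


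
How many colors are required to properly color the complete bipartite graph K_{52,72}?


K_{52,72} is bipartite by definition: the two parts are independent sets, with every edge crossing between them.
Color all vertices in one part with color 1 and all vertices in the other part with color 2.
Since the graph has at least one edge, one color does not suffice.
Chromatic number = 2.

2


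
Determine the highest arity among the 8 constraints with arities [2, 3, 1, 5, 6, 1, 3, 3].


The arities are: 2, 3, 1, 5, 6, 1, 3, 3.
Scan for the maximum value.
Maximum arity = 6.

6


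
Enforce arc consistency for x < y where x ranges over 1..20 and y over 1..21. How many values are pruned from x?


For the constraint x < y, x needs a supporting value in y's domain.
x can be at most 20 (one less than y's maximum).
Valid x values from domain: 20 out of 20.
Pruned = 20 - 20 = 0.

0


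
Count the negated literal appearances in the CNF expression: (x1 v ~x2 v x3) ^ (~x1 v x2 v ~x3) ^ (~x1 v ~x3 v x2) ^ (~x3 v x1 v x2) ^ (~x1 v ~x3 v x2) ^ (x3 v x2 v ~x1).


Scan each clause for negated literals.
Clause 1: 1 negative; Clause 2: 2 negative; Clause 3: 2 negative; Clause 4: 1 negative; Clause 5: 2 negative; Clause 6: 1 negative.
Total negative literal occurrences = 9.

9


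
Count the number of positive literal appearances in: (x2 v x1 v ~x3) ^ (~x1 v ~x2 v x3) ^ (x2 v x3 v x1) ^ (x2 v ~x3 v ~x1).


Scan each clause for unnegated literals.
Clause 1: 2 positive; Clause 2: 1 positive; Clause 3: 3 positive; Clause 4: 1 positive.
Total positive literal occurrences = 7.

7


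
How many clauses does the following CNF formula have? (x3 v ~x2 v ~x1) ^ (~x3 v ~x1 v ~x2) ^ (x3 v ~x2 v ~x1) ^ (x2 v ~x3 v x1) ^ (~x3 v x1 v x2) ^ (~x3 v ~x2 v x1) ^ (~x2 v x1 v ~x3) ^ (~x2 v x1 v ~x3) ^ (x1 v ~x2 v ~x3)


Each group enclosed in parentheses joined by ^ is one clause.
Counting the conjuncts: 9 clauses.

9


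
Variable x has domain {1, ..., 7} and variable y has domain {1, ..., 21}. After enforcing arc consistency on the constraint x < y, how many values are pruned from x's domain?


For the constraint x < y, x needs a supporting value in y's domain.
x can be at most 20 (one less than y's maximum).
Valid x values from domain: 7 out of 7.
Pruned = 7 - 7 = 0.

0


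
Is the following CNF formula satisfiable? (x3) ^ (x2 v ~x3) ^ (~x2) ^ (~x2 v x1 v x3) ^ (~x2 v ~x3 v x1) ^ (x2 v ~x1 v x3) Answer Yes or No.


Check all 8 possible truth assignments.
Number of satisfying assignments found: 0.
The formula is unsatisfiable.

No


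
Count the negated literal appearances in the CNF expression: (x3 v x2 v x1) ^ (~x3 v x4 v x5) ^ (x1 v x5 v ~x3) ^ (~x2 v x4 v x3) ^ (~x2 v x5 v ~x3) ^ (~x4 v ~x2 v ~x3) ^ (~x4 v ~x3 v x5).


Scan each clause for negated literals.
Clause 1: 0 negative; Clause 2: 1 negative; Clause 3: 1 negative; Clause 4: 1 negative; Clause 5: 2 negative; Clause 6: 3 negative; Clause 7: 2 negative.
Total negative literal occurrences = 10.

10


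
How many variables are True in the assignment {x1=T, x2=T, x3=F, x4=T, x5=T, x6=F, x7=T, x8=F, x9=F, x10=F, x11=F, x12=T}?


The weight is the number of variables assigned True.
True variables: x1, x2, x4, x5, x7, x12.
Weight = 6.

6


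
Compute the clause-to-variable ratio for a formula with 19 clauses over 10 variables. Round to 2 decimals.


Clause-to-variable ratio = clauses / variables.
19 / 10 = 1.9.

1.9


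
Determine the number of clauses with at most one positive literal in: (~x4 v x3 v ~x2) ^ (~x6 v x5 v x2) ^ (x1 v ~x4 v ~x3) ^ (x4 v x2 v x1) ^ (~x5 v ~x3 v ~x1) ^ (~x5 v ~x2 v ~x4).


A Horn clause has at most one positive literal.
Clause 1: 1 positive lit(s) -> Horn
Clause 2: 2 positive lit(s) -> not Horn
Clause 3: 1 positive lit(s) -> Horn
Clause 4: 3 positive lit(s) -> not Horn
Clause 5: 0 positive lit(s) -> Horn
Clause 6: 0 positive lit(s) -> Horn
Total Horn clauses = 4.

4


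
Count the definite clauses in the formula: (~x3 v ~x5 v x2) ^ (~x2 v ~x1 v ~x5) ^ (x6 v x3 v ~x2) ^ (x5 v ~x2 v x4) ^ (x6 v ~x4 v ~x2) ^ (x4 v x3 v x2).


A definite clause has exactly one positive literal.
Clause 1: 1 positive -> definite
Clause 2: 0 positive -> not definite
Clause 3: 2 positive -> not definite
Clause 4: 2 positive -> not definite
Clause 5: 1 positive -> definite
Clause 6: 3 positive -> not definite
Definite clause count = 2.

2


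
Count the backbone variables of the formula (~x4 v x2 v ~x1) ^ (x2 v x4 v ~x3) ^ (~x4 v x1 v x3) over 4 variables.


Find all satisfying assignments: 10 model(s).
Check which variables have the same value in every model.
No variable is fixed across all models.
Backbone size = 0.

0


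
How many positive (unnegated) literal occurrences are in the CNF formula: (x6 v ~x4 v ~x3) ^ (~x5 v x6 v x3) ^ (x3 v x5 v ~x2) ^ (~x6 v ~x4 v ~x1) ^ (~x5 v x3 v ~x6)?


Scan each clause for unnegated literals.
Clause 1: 1 positive; Clause 2: 2 positive; Clause 3: 2 positive; Clause 4: 0 positive; Clause 5: 1 positive.
Total positive literal occurrences = 6.

6


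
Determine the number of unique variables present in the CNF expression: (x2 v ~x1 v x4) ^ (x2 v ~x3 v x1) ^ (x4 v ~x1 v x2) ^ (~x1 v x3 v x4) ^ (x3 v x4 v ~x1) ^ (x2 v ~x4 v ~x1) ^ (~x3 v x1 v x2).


Identify each distinct variable in the formula.
Variables found: x1, x2, x3, x4.
Total distinct variables = 4.

4


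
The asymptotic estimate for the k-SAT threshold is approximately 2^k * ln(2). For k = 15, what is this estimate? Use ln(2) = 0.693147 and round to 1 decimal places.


Using the asymptotic formula: threshold ~ 2^k * ln(2).
2^15 = 32768.
32768 * 0.693147 = 22713.0.

22713.0


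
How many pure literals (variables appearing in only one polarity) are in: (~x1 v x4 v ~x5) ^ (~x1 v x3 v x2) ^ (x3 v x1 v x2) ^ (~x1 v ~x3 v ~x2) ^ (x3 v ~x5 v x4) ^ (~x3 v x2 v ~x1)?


A pure literal appears in only one polarity across all clauses.
Pure literals: x4 (positive only), x5 (negative only).
Count = 2.

2


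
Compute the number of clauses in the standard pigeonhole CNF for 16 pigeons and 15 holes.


The PHP encoding has two parts:
1) At-least-one-hole clauses: 16 (one per pigeon, each with 15 literals).
2) At-most-one-pigeon-per-hole clauses: 15 holes * C(16,2) = 15 * 120 = 1800.
Total clauses = 16 + 1800 = 1816.

1816


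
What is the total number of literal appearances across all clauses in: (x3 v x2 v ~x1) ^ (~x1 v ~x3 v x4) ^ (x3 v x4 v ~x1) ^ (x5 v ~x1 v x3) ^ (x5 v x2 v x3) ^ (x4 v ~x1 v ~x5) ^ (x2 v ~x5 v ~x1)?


Clause lengths: 3, 3, 3, 3, 3, 3, 3.
Sum = 3 + 3 + 3 + 3 + 3 + 3 + 3 = 21.

21


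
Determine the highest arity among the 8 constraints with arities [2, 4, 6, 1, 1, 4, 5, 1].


The arities are: 2, 4, 6, 1, 1, 4, 5, 1.
Scan for the maximum value.
Maximum arity = 6.

6


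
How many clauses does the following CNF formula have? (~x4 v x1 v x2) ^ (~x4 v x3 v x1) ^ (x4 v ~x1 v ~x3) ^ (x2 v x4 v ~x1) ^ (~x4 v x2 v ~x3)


Each group enclosed in parentheses joined by ^ is one clause.
Counting the conjuncts: 5 clauses.

5


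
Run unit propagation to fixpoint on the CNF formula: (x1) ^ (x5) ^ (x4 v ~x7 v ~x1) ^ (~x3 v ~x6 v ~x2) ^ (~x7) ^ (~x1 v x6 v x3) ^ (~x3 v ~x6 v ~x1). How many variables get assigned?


Unit propagation repeatedly assigns the literal in any unit clause, then simplifies.
Assignments in order: x1 = T, x5 = T, x7 = F.
No further unit clauses remain.
Total variables assigned = 3.

3


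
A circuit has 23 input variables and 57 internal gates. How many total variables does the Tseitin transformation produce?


The Tseitin transformation introduces one auxiliary variable per gate.
Total variables = inputs + gates = 23 + 57 = 80.

80


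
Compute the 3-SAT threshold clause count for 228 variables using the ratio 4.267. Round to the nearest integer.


The 3-SAT phase transition occurs at approximately 4.267 clauses per variable.
m = 4.267 * 228 = 972.876.
Rounded to nearest integer: 973.

973


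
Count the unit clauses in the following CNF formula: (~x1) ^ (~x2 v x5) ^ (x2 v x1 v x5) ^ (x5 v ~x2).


A unit clause contains exactly one literal.
Unit clauses found: (~x1).
Count = 1.

1


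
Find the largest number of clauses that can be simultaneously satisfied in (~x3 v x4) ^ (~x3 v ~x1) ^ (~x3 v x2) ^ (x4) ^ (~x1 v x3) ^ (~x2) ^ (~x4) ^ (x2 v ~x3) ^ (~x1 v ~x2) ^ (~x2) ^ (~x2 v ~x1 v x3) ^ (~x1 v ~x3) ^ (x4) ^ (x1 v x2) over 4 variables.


Enumerate all 16 truth assignments.
For each, count how many of the 14 clauses are satisfied.
The formula is not fully satisfiable, so the maximum is below 14.
Maximum simultaneously satisfiable clauses = 12.

12


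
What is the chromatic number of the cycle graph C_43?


An odd cycle cannot be 2-colored: alternating two colors around the cycle returns to the start with a conflict.
Since 43 is odd, three colors are required (and three suffice).
Chromatic number = 3.

3


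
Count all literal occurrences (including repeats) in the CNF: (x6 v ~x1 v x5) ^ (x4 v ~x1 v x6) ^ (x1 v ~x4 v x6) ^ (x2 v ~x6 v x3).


Clause lengths: 3, 3, 3, 3.
Sum = 3 + 3 + 3 + 3 = 12.

12


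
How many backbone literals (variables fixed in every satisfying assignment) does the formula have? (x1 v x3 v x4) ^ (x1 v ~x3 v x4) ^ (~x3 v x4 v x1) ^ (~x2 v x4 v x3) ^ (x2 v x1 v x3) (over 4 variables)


Find all satisfying assignments: 10 model(s).
Check which variables have the same value in every model.
No variable is fixed across all models.
Backbone size = 0.

0


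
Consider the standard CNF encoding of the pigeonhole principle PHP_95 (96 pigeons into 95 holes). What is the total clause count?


The PHP encoding has two parts:
1) At-least-one-hole clauses: 96 (one per pigeon, each with 95 literals).
2) At-most-one-pigeon-per-hole clauses: 95 holes * C(96,2) = 95 * 4560 = 433200.
Total clauses = 96 + 433200 = 433296.

433296


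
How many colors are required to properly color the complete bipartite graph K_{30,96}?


K_{30,96} is bipartite by definition: the two parts are independent sets, with every edge crossing between them.
Color all vertices in one part with color 1 and all vertices in the other part with color 2.
Since the graph has at least one edge, one color does not suffice.
Chromatic number = 2.

2


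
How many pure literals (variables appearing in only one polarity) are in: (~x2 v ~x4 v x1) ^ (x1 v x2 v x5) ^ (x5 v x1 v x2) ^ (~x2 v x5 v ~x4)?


A pure literal appears in only one polarity across all clauses.
Pure literals: x1 (positive only), x4 (negative only), x5 (positive only).
Count = 3.

3


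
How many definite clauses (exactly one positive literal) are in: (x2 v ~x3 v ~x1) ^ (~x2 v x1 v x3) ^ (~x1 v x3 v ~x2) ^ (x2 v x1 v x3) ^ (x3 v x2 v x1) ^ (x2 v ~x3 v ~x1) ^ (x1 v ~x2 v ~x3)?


A definite clause has exactly one positive literal.
Clause 1: 1 positive -> definite
Clause 2: 2 positive -> not definite
Clause 3: 1 positive -> definite
Clause 4: 3 positive -> not definite
Clause 5: 3 positive -> not definite
Clause 6: 1 positive -> definite
Clause 7: 1 positive -> definite
Definite clause count = 4.

4


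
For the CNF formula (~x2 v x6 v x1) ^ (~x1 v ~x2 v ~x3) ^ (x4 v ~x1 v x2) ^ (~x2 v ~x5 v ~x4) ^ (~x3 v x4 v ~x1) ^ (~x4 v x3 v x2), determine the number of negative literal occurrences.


Scan each clause for negated literals.
Clause 1: 1 negative; Clause 2: 3 negative; Clause 3: 1 negative; Clause 4: 3 negative; Clause 5: 2 negative; Clause 6: 1 negative.
Total negative literal occurrences = 11.

11


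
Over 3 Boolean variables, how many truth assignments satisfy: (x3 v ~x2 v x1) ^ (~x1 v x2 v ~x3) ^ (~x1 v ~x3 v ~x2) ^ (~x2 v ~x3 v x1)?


Enumerate all 8 truth assignments over 3 variables.
Test each against every clause.
Satisfying assignments found: 4.

4


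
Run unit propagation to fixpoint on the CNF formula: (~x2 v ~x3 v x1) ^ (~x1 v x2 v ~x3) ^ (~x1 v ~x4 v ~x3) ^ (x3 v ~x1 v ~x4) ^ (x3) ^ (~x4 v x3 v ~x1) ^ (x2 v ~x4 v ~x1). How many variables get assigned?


Unit propagation repeatedly assigns the literal in any unit clause, then simplifies.
Assignments in order: x3 = T.
No further unit clauses remain.
Total variables assigned = 1.

1


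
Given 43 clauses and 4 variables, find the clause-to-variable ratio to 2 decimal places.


Clause-to-variable ratio = clauses / variables.
43 / 4 = 10.75.

10.75


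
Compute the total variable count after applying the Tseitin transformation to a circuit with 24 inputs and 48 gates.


The Tseitin transformation introduces one auxiliary variable per gate.
Total variables = inputs + gates = 24 + 48 = 72.

72


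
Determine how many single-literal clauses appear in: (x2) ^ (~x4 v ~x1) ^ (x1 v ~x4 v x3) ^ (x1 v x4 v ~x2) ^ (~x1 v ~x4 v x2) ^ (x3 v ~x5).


A unit clause contains exactly one literal.
Unit clauses found: (x2).
Count = 1.

1


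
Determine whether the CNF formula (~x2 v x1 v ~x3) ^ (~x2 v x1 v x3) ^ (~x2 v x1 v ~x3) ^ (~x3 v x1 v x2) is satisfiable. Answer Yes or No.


Check all 8 possible truth assignments.
Number of satisfying assignments found: 5.
The formula is satisfiable.

Yes


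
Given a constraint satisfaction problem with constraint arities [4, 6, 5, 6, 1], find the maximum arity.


The arities are: 4, 6, 5, 6, 1.
Scan for the maximum value.
Maximum arity = 6.

6


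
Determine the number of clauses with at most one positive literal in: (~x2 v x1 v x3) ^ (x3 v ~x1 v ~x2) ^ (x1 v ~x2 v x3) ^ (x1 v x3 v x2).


A Horn clause has at most one positive literal.
Clause 1: 2 positive lit(s) -> not Horn
Clause 2: 1 positive lit(s) -> Horn
Clause 3: 2 positive lit(s) -> not Horn
Clause 4: 3 positive lit(s) -> not Horn
Total Horn clauses = 1.

1


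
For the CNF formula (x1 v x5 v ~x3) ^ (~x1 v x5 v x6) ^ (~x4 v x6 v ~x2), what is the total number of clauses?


Each group enclosed in parentheses joined by ^ is one clause.
Counting the conjuncts: 3 clauses.

3


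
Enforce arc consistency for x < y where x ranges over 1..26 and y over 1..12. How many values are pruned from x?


For the constraint x < y, x needs a supporting value in y's domain.
x can be at most 11 (one less than y's maximum).
Valid x values from domain: 11 out of 26.
Pruned = 26 - 11 = 15.

15


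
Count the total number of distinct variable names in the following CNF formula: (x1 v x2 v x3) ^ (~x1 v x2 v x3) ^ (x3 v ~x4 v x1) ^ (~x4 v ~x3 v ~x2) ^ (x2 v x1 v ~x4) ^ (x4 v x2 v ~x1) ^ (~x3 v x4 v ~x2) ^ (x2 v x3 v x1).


Identify each distinct variable in the formula.
Variables found: x1, x2, x3, x4.
Total distinct variables = 4.

4


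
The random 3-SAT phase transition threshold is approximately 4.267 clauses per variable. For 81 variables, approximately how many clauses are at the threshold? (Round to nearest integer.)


The 3-SAT phase transition occurs at approximately 4.267 clauses per variable.
m = 4.267 * 81 = 345.627.
Rounded to nearest integer: 346.

346


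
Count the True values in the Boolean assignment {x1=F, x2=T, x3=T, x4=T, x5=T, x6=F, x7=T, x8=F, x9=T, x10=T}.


The weight is the number of variables assigned True.
True variables: x2, x3, x4, x5, x7, x9, x10.
Weight = 7.

7


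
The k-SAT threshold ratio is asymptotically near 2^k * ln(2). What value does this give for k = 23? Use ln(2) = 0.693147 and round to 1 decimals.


Using the asymptotic formula: threshold ~ 2^k * ln(2).
2^23 = 8388608.
8388608 * 0.693147 = 5814538.5.

5814538.5


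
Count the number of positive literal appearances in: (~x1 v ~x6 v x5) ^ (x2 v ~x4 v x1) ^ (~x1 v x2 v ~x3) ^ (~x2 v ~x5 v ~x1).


Scan each clause for unnegated literals.
Clause 1: 1 positive; Clause 2: 2 positive; Clause 3: 1 positive; Clause 4: 0 positive.
Total positive literal occurrences = 4.

4


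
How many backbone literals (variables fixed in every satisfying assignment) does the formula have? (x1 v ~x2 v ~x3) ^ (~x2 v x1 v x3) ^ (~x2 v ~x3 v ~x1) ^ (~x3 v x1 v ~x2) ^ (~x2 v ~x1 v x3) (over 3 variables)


Find all satisfying assignments: 4 model(s).
Check which variables have the same value in every model.
Fixed variables: x2=F.
Backbone size = 1.

1


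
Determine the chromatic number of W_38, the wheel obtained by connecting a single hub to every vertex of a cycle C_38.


W_38 consists of the cycle C_38 together with a hub vertex adjacent to every cycle vertex.
The cycle C_38 needs 2 colors (even cycle -> 2).
The hub is adjacent to every cycle vertex, so it must receive a new color distinct from all of them.
Chromatic number = 2 + 1 = 3.

3


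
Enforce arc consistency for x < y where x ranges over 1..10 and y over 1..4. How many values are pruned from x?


For the constraint x < y, x needs a supporting value in y's domain.
x can be at most 3 (one less than y's maximum).
Valid x values from domain: 3 out of 10.
Pruned = 10 - 3 = 7.

7


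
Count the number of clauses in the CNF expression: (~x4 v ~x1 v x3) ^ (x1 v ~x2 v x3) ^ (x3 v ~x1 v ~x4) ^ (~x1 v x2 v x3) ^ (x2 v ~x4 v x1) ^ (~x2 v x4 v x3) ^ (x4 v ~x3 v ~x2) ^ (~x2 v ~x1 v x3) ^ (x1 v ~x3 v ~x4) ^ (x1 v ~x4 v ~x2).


Each group enclosed in parentheses joined by ^ is one clause.
Counting the conjuncts: 10 clauses.

10


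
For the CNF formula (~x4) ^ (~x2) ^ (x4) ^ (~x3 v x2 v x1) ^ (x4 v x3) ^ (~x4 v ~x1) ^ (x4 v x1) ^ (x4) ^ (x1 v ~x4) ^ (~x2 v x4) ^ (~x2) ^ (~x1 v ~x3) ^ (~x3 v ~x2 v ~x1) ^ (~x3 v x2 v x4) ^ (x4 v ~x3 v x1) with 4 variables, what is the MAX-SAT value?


Enumerate all 16 truth assignments.
For each, count how many of the 15 clauses are satisfied.
The formula is not fully satisfiable, so the maximum is below 15.
Maximum simultaneously satisfiable clauses = 13.

13


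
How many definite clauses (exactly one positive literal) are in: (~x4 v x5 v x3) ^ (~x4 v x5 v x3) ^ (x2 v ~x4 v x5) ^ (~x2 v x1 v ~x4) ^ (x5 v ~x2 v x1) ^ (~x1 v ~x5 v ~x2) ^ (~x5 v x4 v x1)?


A definite clause has exactly one positive literal.
Clause 1: 2 positive -> not definite
Clause 2: 2 positive -> not definite
Clause 3: 2 positive -> not definite
Clause 4: 1 positive -> definite
Clause 5: 2 positive -> not definite
Clause 6: 0 positive -> not definite
Clause 7: 2 positive -> not definite
Definite clause count = 1.

1


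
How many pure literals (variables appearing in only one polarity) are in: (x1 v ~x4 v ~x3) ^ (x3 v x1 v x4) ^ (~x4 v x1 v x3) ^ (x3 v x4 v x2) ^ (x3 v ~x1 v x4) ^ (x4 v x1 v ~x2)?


A pure literal appears in only one polarity across all clauses.
No pure literals found.
Count = 0.

0


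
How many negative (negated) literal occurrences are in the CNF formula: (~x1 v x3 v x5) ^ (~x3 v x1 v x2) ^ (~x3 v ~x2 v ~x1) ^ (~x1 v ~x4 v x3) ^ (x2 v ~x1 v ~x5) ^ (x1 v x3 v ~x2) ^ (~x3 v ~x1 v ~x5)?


Scan each clause for negated literals.
Clause 1: 1 negative; Clause 2: 1 negative; Clause 3: 3 negative; Clause 4: 2 negative; Clause 5: 2 negative; Clause 6: 1 negative; Clause 7: 3 negative.
Total negative literal occurrences = 13.

13


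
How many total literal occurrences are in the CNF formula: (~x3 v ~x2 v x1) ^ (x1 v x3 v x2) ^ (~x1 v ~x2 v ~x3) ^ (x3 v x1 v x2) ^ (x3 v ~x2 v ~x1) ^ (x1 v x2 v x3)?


Clause lengths: 3, 3, 3, 3, 3, 3.
Sum = 3 + 3 + 3 + 3 + 3 + 3 = 18.

18


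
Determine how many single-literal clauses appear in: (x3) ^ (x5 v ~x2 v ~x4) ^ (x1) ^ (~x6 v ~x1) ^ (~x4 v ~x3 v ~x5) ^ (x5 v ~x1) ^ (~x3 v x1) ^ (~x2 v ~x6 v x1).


A unit clause contains exactly one literal.
Unit clauses found: (x3), (x1).
Count = 2.

2


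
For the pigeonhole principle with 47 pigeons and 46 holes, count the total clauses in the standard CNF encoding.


The PHP encoding has two parts:
1) At-least-one-hole clauses: 47 (one per pigeon, each with 46 literals).
2) At-most-one-pigeon-per-hole clauses: 46 holes * C(47,2) = 46 * 1081 = 49726.
Total clauses = 47 + 49726 = 49773.

49773


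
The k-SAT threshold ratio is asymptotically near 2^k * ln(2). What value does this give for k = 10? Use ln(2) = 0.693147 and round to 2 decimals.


Using the asymptotic formula: threshold ~ 2^k * ln(2).
2^10 = 1024.
1024 * 0.693147 = 709.78.

709.78


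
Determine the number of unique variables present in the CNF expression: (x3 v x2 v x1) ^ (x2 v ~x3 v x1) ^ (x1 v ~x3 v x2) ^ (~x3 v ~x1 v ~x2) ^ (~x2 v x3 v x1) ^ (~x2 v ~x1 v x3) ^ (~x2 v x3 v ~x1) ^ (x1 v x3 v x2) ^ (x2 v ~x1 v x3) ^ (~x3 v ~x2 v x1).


Identify each distinct variable in the formula.
Variables found: x1, x2, x3.
Total distinct variables = 3.

3


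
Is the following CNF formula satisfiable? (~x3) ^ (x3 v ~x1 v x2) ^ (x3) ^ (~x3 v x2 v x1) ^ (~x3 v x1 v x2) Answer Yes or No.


Check all 8 possible truth assignments.
Number of satisfying assignments found: 0.
The formula is unsatisfiable.

No


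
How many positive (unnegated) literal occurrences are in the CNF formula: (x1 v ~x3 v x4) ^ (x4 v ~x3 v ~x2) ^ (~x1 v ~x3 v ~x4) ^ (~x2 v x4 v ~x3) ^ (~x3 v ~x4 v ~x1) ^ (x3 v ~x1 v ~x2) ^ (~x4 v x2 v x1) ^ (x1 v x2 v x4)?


Scan each clause for unnegated literals.
Clause 1: 2 positive; Clause 2: 1 positive; Clause 3: 0 positive; Clause 4: 1 positive; Clause 5: 0 positive; Clause 6: 1 positive; Clause 7: 2 positive; Clause 8: 3 positive.
Total positive literal occurrences = 10.

10


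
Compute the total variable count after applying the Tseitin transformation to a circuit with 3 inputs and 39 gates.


The Tseitin transformation introduces one auxiliary variable per gate.
Total variables = inputs + gates = 3 + 39 = 42.

42


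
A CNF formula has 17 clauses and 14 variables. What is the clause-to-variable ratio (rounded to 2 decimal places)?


Clause-to-variable ratio = clauses / variables.
17 / 14 = 1.21.

1.21


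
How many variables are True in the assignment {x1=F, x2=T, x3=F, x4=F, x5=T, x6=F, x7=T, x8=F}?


The weight is the number of variables assigned True.
True variables: x2, x5, x7.
Weight = 3.

3


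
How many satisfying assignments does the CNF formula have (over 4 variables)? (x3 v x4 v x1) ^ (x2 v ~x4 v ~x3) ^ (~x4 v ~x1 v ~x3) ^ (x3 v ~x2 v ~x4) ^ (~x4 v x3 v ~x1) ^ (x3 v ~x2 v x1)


Enumerate all 16 truth assignments over 4 variables.
Test each against every clause.
Satisfying assignments found: 8.

8
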